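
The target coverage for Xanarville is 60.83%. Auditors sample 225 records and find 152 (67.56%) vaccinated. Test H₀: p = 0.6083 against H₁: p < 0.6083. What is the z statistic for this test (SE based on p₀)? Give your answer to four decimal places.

p̂ = 152/225 ≈ 0.675556.
Standard error under H₀: √(0.6083×0.3917/225) = 0.032542.
z = (0.675556 − 0.6083)/0.032542 = 0.067256/0.032542 = 2.0667.

z = 2.0667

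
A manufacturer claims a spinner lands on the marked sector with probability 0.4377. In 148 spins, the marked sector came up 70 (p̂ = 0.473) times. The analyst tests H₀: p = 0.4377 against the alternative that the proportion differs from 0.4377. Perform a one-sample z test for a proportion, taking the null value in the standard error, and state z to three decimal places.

p̂ = 70/148 ≈ 0.47297.
Under H₀, SE = √(0.4377·0.5623/148) = √(0.00166296) = 0.04078.
z = (0.47297 − 0.4377)/0.04078 = 0.03527/0.04078 = 0.865.
p-value = 2·P(Z > 0.865) ≈ 0.3871.

z = 0.865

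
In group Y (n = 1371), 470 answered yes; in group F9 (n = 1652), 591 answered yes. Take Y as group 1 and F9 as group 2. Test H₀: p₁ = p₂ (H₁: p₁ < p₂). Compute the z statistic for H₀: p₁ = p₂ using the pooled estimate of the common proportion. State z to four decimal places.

z = -0.8564

p̂₁ = 470/1371 = 0.342815, p̂₂ = 591/1652 = 0.357748.
Pooled p̂ = (470+591)/(1371+1652) = 1061/3023 = 0.350976.
SE = √(0.227792 × 0.00133472) = 0.017437.
z = (0.342815 − 0.357748)/0.017437 = -0.014933/0.017437 = -0.8564.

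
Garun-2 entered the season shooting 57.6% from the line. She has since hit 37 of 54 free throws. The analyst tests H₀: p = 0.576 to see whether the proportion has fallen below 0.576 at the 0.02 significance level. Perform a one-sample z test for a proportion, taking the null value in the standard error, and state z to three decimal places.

z = 1.624

p̂ = 37/54 = 0.68519.
Standard error under H₀: √(0.576×0.424/54) = 0.06725.
z = (0.68519 − 0.576)/0.06725 = 0.10919/0.06725 = 1.624.
p-value = P(Z < 1.624) ≈ 0.9478; since p > α = 0.02, fail to reject H₀.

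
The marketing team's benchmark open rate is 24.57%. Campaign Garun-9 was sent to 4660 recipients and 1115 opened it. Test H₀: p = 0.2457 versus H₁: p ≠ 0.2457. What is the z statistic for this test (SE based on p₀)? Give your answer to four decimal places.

z = -1.0195

p̂ = 1115/4660 = 0.2392704.
SE = √(p₀(1−p₀)/n) = √(0.18533/4660) = 0.0063064.
z = (0.2392704 − 0.2457)/0.0063064 = -0.0064296/0.0063064 = -1.0195.
p-value = 2·P(Z > 1.020) ≈ 0.3079.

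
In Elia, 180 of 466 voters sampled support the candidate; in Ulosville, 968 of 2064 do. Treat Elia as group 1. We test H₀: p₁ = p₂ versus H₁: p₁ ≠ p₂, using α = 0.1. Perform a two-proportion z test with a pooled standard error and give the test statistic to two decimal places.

z = -3.24

p̂₁ = 180/466 = 0.3863, p̂₂ = 968/2064 = 0.4690.
Pooled p̂ = (180+968)/(466+2064) = 1148/2530 = 0.4538.
SE = √(p̂(1−p̂)(1/n₁+1/n₂)) = √(0.4538·0.5462·0.00263042) = √(0.000651979) = 0.0255.
z = (0.3863 − 0.4690)/0.0255 = -0.0827/0.0255 = -3.24.
p-value = 2·P(Z > 3.240) ≈ 0.0012; since p < α = 0.1, reject H₀.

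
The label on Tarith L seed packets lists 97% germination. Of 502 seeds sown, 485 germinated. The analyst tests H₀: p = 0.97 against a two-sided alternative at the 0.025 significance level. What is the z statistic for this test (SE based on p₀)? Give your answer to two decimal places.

p̂ = 485/502 = 0.9661.
Under H₀, SE = √(0.97·0.03/502) = √(5.79681e-05) = 0.0076.
z = (0.9661 − 0.97)/0.0076 = -0.0039/0.0076 = -0.51.
Two-sided p-value ≈ 2·Φ(−0.508) = 0.6117; since p > α = 0.025, fail to reject H₀.

z = -0.51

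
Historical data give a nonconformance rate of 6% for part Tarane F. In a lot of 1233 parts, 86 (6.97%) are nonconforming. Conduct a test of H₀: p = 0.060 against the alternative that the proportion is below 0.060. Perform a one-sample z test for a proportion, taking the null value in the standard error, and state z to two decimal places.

z = 1.44

p̂ = 86/1233 ≈ 0.06975.
SE = √(p₀(1−p₀)/n) = √(0.0564/1233) = 0.00676.
z = (0.06975 − 0.06)/0.00676 = 0.00975/0.00676 = 1.44.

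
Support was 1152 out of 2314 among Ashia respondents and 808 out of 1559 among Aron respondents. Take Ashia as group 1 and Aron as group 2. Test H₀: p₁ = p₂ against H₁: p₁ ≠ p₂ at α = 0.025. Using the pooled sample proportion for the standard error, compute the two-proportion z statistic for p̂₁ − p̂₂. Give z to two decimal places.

p̂₁ = 1152/2314 = 0.4978, p̂₂ = 808/1559 = 0.5183.
Pooled p̂ = (1152+808)/(2314+1559) = 1960/3873 = 0.5061.
SE = √(0.249963 × 0.00107359) = 0.0164.
z = (0.4978 − 0.5183)/0.0164 = -0.0205/0.0164 = -1.25.
p-value = 2·P(Z > 1.248) ≈ 0.2121; since p > α = 0.025, fail to reject H₀.

z = -1.25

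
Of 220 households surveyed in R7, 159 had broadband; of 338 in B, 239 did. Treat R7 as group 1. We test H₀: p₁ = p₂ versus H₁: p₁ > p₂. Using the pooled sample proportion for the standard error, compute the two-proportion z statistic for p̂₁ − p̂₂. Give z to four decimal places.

z = 0.3989

p̂₁ = 159/220 ≈ 0.722727, p̂₂ = 239/338 ≈ 0.707101.
Pooled p̂ = (159+239)/(220+338) = 398/558 = 0.713262.
SE = √(0.204519 × 0.00750403) = 0.039176.
z = (0.722727 − 0.707101)/0.039176 = 0.015626/0.039176 = 0.3989.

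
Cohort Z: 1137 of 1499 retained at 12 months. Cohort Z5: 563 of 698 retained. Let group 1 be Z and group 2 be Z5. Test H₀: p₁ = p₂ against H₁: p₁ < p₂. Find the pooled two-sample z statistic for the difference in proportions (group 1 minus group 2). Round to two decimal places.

p̂₁ = 1137/1499 ≈ 0.7585, p̂₂ = 563/698 ≈ 0.8066.
Pooled p̂ = (1137+563)/(1499+698) = 1700/2197 = 0.7738.
SE = √(0.175043 × 0.00209978) = 0.0192.
z = (0.7585 − 0.8066)/0.0192 = -0.0481/0.0192 = -2.51.
p-value = P(Z < -2.508) ≈ 0.0061.

z = -2.51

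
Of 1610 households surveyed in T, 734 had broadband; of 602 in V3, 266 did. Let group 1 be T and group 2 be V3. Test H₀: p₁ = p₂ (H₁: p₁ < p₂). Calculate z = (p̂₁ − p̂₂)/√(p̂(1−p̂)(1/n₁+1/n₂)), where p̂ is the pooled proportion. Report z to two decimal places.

p̂₁ = 734/1610 = 0.4559, p̂₂ = 266/602 = 0.4419.
Pooled p̂ = (734+266)/(1610+602) = 1000/2212 = 0.4521.
SE = √(0.247704 × 0.00228225) = 0.0238.
z = (0.4559 − 0.4419)/0.0238 = 0.0140/0.0238 = 0.59.

z = 0.59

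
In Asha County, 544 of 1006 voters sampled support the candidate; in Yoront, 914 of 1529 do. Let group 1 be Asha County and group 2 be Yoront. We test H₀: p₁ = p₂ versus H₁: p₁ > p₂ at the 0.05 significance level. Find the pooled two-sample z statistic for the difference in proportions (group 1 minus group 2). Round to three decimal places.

p̂₁ = 544/1006 ≈ 0.54076, p̂₂ = 914/1529 ≈ 0.59778.
Pooled p̂ = (544+914)/(1006+1529) = 1458/2535 = 0.57515.
SE = √(0.244353 × 0.00164806) = 0.02007.
z = (0.54076 − 0.59778)/0.02007 = -0.05702/0.02007 = -2.841.
p-value = P(Z > -2.841) ≈ 0.9978. With α = 0.05, fail to reject H₀.

z = -2.841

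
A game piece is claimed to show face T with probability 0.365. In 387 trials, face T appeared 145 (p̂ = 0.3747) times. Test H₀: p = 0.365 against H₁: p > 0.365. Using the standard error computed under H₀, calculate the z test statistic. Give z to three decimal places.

p̂ = 145/387 = 0.374677.
Under H₀, SE = √(0.365·0.635/387) = √(0.000598902) = 0.024472.
z = (0.374677 − 0.365)/0.024472 = 0.009677/0.024472 = 0.395.

z = 0.395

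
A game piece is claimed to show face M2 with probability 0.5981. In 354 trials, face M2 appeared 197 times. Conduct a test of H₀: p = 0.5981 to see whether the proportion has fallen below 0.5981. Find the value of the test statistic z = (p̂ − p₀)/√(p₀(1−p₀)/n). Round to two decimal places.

p̂ = 197/354 ≈ 0.55650.
SE = √(p₀(1−p₀)/n) = √(0.24038/354) = 0.02606.
z = (0.55650 − 0.5981)/0.02606 = -0.04160/0.02606 = -1.60.

z = -1.60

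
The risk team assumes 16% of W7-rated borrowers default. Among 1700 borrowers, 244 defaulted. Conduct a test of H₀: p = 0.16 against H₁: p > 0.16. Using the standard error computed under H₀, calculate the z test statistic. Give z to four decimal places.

p̂ = 244/1700 ≈ 0.1435294.
Standard error under H₀: √(0.16×0.84/1700) = 0.0088915.
z = (0.1435294 − 0.16)/0.0088915 = -0.0164706/0.0088915 = -1.8524.
p-value = P(Z > -1.852) ≈ 0.9680.

z = -1.8524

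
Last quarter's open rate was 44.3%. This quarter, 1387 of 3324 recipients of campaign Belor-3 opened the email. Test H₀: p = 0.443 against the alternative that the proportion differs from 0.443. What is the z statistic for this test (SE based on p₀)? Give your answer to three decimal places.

z = -2.987

p̂ = 1387/3324 ≈ 0.417268.
Standard error under H₀: √(0.443×0.557/3324) = 0.008616.
z = (0.417268 − 0.443)/0.008616 = -0.025732/0.008616 = -2.987.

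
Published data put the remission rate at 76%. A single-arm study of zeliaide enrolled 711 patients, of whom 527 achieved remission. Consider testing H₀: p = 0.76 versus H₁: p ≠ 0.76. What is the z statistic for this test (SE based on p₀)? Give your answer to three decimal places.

z = -1.173

p̂ = 527/711 = 0.74121.
Under H₀, SE = √(0.76·0.24/711) = √(0.00025654) = 0.01602.
z = (0.74121 − 0.76)/0.01602 = -0.01879/0.01602 = -1.173.
p-value = 2·P(Z > 1.173) ≈ 0.2407.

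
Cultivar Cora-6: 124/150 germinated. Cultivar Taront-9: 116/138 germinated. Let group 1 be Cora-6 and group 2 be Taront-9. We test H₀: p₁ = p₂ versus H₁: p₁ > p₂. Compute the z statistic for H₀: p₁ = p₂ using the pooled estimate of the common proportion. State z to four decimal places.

z = -0.3165

p̂₁ = 124/150 ≈ 0.826667, p̂₂ = 116/138 ≈ 0.840580.
Pooled p̂ = (124+116)/(150+138) = 240/288 = 0.833333.
SE = √(p̂(1−p̂)(1/n₁+1/n₂)) = √(0.833333·0.166667·0.013913) = √(0.00193237) = 0.043959.
z = (0.826667 − 0.840580)/0.043959 = -0.013913/0.043959 = -0.3165.
p-value = P(Z > -0.317) ≈ 0.6242.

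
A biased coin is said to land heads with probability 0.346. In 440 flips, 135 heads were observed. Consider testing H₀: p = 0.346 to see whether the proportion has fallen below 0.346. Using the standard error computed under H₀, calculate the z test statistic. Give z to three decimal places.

z = -1.728

p̂ = 135/440 ≈ 0.30682.
Under H₀, SE = √(0.346·0.654/440) = √(0.000514282) = 0.02268.
z = (0.30682 − 0.346)/0.02268 = -0.03918/0.02268 = -1.728.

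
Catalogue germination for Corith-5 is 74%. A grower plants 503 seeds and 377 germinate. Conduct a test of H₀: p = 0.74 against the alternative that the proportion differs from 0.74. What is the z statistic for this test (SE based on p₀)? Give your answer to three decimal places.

z = 0.486

p̂ = 377/503 = 0.74950.
Under H₀, SE = √(0.74·0.26/503) = √(0.000382505) = 0.01956.
z = (0.74950 − 0.74)/0.01956 = 0.00950/0.01956 = 0.486.
Two-sided p-value ≈ 2·Φ(−0.486) = 0.6270.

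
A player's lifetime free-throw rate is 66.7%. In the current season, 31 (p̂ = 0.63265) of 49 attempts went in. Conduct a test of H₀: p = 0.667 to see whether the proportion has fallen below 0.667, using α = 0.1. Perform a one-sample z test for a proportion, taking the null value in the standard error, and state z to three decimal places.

p̂ = 31/49 ≈ 0.63265.
Standard error under H₀: √(0.667×0.333/49) = 0.06733.
z = (0.63265 − 0.667)/0.06733 = -0.03435/0.06733 = -0.510.
p-value = P(Z < -0.510) ≈ 0.3050; since p > α = 0.1, fail to reject H₀.

z = -0.510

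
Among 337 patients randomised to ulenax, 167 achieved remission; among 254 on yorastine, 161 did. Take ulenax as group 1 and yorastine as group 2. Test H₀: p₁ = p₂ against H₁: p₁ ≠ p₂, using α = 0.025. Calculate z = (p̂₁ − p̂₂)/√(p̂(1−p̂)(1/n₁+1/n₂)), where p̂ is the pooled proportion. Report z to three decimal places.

z = -3.349

p̂₁ = 167/337 = 0.495549, p̂₂ = 161/254 = 0.633858.
Pooled p̂ = (167+161)/(337+254) = 328/591 = 0.554992.
SE = √(0.246976 × 0.00690437) = 0.041294.
z = (0.495549 − 0.633858)/0.041294 = -0.138309/0.041294 = -3.349.
p-value = 2·P(Z > 3.349) ≈ 0.0008; since p < α = 0.025, reject H₀.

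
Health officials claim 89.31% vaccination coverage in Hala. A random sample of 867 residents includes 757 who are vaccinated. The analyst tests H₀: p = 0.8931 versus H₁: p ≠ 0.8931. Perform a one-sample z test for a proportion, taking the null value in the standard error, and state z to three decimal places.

z = -1.903

p̂ = 757/867 = 0.873126.
Under H₀, SE = √(0.8931·0.1069/867) = √(0.000110118) = 0.010494.
z = (0.873126 − 0.8931)/0.010494 = -0.019974/0.010494 = -1.903.
Two-sided p-value ≈ 2·Φ(−1.903) = 0.0570.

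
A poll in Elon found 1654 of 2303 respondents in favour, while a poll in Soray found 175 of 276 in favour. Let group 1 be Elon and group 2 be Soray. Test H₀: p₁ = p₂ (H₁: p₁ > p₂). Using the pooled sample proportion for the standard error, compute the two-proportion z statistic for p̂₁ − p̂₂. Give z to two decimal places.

z = 2.91

p̂₁ = 1654/2303 = 0.7182, p̂₂ = 175/276 = 0.6341.
Pooled p̂ = (1654+175)/(2303+276) = 1829/2579 = 0.7092.
SE = √(0.20624 × 0.0040574) = 0.0289.
z = (0.7182 − 0.6341)/0.0289 = 0.0841/0.0289 = 2.91.
p-value = P(Z > 2.909) ≈ 0.0018.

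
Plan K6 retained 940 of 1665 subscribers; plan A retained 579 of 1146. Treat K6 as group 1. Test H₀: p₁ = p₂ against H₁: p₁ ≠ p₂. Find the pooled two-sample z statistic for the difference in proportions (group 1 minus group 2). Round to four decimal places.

z = 3.1016

p̂₁ = 940/1665 = 0.5645646, p̂₂ = 579/1146 = 0.5052356.
Pooled p̂ = (940+579)/(1665+1146) = 1519/2811 = 0.5403771.
SE = √(0.24837 × 0.0014732) = 0.0191285.
z = (0.5645646 − 0.5052356)/0.0191285 = 0.0593290/0.0191285 = 3.1016.
p-value = 2·P(Z > 3.102) ≈ 0.0019.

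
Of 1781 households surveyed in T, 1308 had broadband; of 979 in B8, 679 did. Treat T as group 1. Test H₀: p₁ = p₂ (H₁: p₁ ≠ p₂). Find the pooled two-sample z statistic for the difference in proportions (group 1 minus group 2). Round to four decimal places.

z = 2.2868

p̂₁ = 1308/1781 ≈ 0.734419, p̂₂ = 679/979 ≈ 0.693565.
Pooled p̂ = (1308+679)/(1781+979) = 1987/2760 = 0.719928.
SE = √(p̂(1−p̂)(1/n₁+1/n₂)) = √(0.719928·0.280072·0.00158293) = √(0.00031917) = 0.017865.
z = (0.734419 − 0.693565)/0.017865 = 0.040854/0.017865 = 2.2868.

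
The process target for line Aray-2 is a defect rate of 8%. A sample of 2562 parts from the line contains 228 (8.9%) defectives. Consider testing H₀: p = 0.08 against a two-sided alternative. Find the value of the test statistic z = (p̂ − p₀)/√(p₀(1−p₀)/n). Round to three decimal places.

z = 1.678

p̂ = 228/2562 ≈ 0.088993.
Standard error under H₀: √(0.08×0.92/2562) = 0.005360.
z = (0.088993 − 0.08)/0.005360 = 0.008993/0.005360 = 1.678.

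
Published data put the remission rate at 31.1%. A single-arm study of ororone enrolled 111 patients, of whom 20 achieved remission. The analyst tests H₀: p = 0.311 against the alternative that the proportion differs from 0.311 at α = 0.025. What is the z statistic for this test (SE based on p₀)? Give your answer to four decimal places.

p̂ = 20/111 ≈ 0.1801802.
Standard error under H₀: √(0.311×0.689/111) = 0.0439368.
z = (0.1801802 − 0.311)/0.0439368 = -0.1308198/0.0439368 = -2.9775.
p-value = 2·P(Z > 2.977) ≈ 0.0029; since p < α = 0.025, reject H₀.

z = -2.9775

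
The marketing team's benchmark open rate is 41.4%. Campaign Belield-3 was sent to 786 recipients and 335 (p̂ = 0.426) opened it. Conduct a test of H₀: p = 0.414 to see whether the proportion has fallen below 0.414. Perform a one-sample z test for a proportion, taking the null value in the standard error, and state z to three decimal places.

z = 0.695

p̂ = 335/786 ≈ 0.42621.
Standard error under H₀: √(0.414×0.586/786) = 0.01757.
z = (0.42621 − 0.414)/0.01757 = 0.01221/0.01757 = 0.695.
p-value = P(Z < 0.695) ≈ 0.7564.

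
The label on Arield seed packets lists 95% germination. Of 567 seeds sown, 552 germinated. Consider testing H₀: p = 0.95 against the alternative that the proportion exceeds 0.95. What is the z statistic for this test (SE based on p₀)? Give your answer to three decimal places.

p̂ = 552/567 ≈ 0.973545.
Standard error under H₀: √(0.95×0.05/567) = 0.009153.
z = (0.973545 − 0.95)/0.009153 = 0.023545/0.009153 = 2.572.
p-value = P(Z > 2.572) ≈ 0.0050.

z = 2.572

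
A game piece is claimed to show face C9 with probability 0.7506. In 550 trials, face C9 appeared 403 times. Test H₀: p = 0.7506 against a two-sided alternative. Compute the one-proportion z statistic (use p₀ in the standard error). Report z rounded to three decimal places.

z = -0.969

p̂ = 403/550 ≈ 0.73273.
Under H₀, SE = √(0.7506·0.2494/550) = √(0.000340363) = 0.01845.
z = (0.73273 − 0.7506)/0.01845 = -0.01787/0.01845 = -0.969.
p-value = 2·P(Z > 0.969) ≈ 0.3327.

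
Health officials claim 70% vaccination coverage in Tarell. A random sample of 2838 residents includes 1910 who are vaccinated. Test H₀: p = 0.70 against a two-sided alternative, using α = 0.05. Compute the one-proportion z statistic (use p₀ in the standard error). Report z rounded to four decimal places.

z = -3.1377

p̂ = 1910/2838 = 0.6730092.
SE = √(p₀(1−p₀)/n) = √(0.21/2838) = 0.0086021.
z = (0.6730092 − 0.7)/0.0086021 = -0.0269908/0.0086021 = -3.1377.
p-value = 2·P(Z > 3.138) ≈ 0.0017, so at α = 0.05 we reject H₀.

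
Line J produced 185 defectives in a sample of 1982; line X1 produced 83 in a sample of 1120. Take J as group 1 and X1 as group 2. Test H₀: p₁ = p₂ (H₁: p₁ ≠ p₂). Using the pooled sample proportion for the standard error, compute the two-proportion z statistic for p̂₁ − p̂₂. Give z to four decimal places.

p̂₁ = 185/1982 ≈ 0.0933401, p̂₂ = 83/1120 ≈ 0.0741071.
Pooled p̂ = (185+83)/(1982+1120) = 268/3102 = 0.0863959.
SE = √(0.0789316 × 0.0013974) = 0.0105023.
z = (0.0933401 − 0.0741071)/0.0105023 = 0.0192330/0.0105023 = 1.8313.

z = 1.8313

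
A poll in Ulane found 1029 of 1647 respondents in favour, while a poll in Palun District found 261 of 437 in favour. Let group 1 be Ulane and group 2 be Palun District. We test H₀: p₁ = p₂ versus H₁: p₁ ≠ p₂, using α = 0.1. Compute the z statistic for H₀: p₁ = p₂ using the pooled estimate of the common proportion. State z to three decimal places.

z = 1.053

p̂₁ = 1029/1647 ≈ 0.62477, p̂₂ = 261/437 ≈ 0.59725.
Pooled p̂ = (1029+261)/(1647+437) = 1290/2084 = 0.61900.
SE = √(0.235839 × 0.00289549) = 0.02613.
z = (0.62477 − 0.59725)/0.02613 = 0.02752/0.02613 = 1.053.
Two-sided p-value ≈ 2·Φ(−1.053) = 0.2923. With α = 0.1, fail to reject H₀.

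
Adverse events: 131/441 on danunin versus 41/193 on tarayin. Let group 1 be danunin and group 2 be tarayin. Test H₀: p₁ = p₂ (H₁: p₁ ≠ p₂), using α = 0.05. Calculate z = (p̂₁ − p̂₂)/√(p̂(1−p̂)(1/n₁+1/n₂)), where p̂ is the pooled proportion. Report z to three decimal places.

p̂₁ = 131/441 ≈ 0.29705, p̂₂ = 41/193 ≈ 0.21244.
Pooled p̂ = (131+41)/(441+193) = 172/634 = 0.27129.
SE = √(0.197693 × 0.00744892) = 0.03837.
z = (0.29705 − 0.21244)/0.03837 = 0.08461/0.03837 = 2.205.
p-value = 2·P(Z > 2.205) ≈ 0.0275, so at α = 0.05 we reject H₀.

z = 2.205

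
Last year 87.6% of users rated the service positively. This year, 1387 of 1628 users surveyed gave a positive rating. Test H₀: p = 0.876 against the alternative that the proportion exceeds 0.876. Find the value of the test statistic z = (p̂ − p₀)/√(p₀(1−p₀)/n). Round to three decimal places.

z = -2.942

p̂ = 1387/1628 = 0.851966.
Standard error under H₀: √(0.876×0.124/1628) = 0.008168.
z = (0.851966 − 0.876)/0.008168 = -0.024034/0.008168 = -2.942.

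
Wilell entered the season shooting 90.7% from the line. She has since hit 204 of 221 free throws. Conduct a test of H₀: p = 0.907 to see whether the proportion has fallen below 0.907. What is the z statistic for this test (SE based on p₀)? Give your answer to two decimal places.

z = 0.82

p̂ = 204/221 ≈ 0.92308.
Under H₀, SE = √(0.907·0.093/221) = √(0.000381679) = 0.01954.
z = (0.92308 − 0.907)/0.01954 = 0.01608/0.01954 = 0.82.
p-value = P(Z < 0.823) ≈ 0.7947.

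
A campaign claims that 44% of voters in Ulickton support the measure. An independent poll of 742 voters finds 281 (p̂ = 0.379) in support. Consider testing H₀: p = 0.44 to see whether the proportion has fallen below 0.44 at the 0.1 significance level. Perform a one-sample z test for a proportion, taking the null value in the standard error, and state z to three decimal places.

z = -3.364

p̂ = 281/742 ≈ 0.37871.
Standard error under H₀: √(0.44×0.56/742) = 0.01822.
z = (0.37871 − 0.44)/0.01822 = -0.06129/0.01822 = -3.364.
p-value = P(Z < -3.364) ≈ 0.0004, so at α = 0.1 we reject H₀.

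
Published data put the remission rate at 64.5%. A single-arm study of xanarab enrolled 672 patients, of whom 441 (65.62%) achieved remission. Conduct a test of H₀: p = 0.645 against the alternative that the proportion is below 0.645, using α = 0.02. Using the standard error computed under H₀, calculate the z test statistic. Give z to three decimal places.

p̂ = 441/672 ≈ 0.65625.
Standard error under H₀: √(0.645×0.355/672) = 0.01846.
z = (0.65625 − 0.645)/0.01846 = 0.01125/0.01846 = 0.609.
p-value = P(Z < 0.609) ≈ 0.7289. With α = 0.02, fail to reject H₀.

z = 0.609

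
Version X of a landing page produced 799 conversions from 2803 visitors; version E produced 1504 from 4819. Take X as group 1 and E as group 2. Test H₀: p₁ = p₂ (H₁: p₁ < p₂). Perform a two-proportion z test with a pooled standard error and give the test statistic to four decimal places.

z = -2.4795

p̂₁ = 799/2803 ≈ 0.285052, p̂₂ = 1504/4819 ≈ 0.312098.
Pooled p̂ = (799+1504)/(2803+4819) = 2303/7622 = 0.302152.
SE = √(p̂(1−p̂)(1/n₁+1/n₂)) = √(0.302152·0.697848·0.000564273) = √(0.00011898) = 0.010908.
z = (0.285052 − 0.312098)/0.010908 = -0.027046/0.010908 = -2.4795.
p-value = P(Z < -2.480) ≈ 0.0066.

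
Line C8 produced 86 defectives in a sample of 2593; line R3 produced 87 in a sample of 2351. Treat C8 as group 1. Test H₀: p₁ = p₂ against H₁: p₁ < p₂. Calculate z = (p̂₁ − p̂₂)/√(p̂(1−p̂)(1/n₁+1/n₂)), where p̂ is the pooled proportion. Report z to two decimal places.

z = -0.73

p̂₁ = 86/2593 = 0.0332, p̂₂ = 87/2351 = 0.0370.
Pooled p̂ = (86+87)/(2593+2351) = 173/4944 = 0.0350.
SE = √(p̂(1−p̂)(1/n₁+1/n₂)) = √(0.0350·0.9650·0.000811005) = √(2.73856e-05) = 0.0052.
z = (0.0332 − 0.0370)/0.0052 = -0.0038/0.0052 = -0.73.
p-value = P(Z < -0.734) ≈ 0.2316.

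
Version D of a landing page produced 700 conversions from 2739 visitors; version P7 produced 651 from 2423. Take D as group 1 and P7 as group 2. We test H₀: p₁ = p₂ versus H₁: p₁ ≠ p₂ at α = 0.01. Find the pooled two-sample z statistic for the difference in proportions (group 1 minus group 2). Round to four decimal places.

p̂₁ = 700/2739 ≈ 0.255568, p̂₂ = 651/2423 ≈ 0.268675.
Pooled p̂ = (700+651)/(2739+2423) = 1351/5162 = 0.261720.
SE = √(0.193223 × 0.000777808) = 0.012259.
z = (0.255568 − 0.268675)/0.012259 = -0.013107/0.012259 = -1.0692.
p-value = 2·P(Z > 1.069) ≈ 0.2850, so at α = 0.01 we fail to reject H₀.

z = -1.0692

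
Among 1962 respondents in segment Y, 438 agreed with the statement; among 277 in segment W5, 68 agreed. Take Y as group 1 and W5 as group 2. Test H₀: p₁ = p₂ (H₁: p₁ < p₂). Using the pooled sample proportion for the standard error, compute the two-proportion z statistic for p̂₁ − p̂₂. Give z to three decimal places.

z = -0.829

p̂₁ = 438/1962 = 0.22324, p̂₂ = 68/277 = 0.24549.
Pooled p̂ = (438+68)/(1962+277) = 506/2239 = 0.22599.
SE = √(p̂(1−p̂)(1/n₁+1/n₂)) = √(0.22599·0.77401·0.00411979) = √(0.000720636) = 0.02684.
z = (0.22324 − 0.24549)/0.02684 = -0.02225/0.02684 = -0.829.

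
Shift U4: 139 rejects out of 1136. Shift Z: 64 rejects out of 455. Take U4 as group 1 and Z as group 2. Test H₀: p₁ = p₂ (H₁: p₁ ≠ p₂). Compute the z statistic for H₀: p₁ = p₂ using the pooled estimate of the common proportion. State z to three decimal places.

p̂₁ = 139/1136 ≈ 0.12236, p̂₂ = 64/455 ≈ 0.14066.
Pooled p̂ = (139+64)/(1136+455) = 203/1591 = 0.12759.
SE = √(0.111313 × 0.00307808) = 0.01851.
z = (0.12236 − 0.14066)/0.01851 = -0.01830/0.01851 = -0.989.
p-value = 2·P(Z > 0.989) ≈ 0.3228.

z = -0.989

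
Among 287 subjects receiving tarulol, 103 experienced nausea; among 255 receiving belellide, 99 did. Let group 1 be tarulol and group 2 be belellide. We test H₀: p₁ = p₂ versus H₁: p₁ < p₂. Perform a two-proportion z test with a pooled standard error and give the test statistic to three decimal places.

p̂₁ = 103/287 ≈ 0.35889, p̂₂ = 99/255 ≈ 0.38824.
Pooled p̂ = (103+99)/(287+255) = 202/542 = 0.37269.
SE = √(0.233793 × 0.00740589) = 0.04161.
z = (0.35889 − 0.38824)/0.04161 = -0.02935/0.04161 = -0.705.

z = -0.705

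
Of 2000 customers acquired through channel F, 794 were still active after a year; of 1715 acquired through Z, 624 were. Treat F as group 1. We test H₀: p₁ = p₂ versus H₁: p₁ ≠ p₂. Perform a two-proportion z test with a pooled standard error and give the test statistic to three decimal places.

z = 2.074

p̂₁ = 794/2000 = 0.397000, p̂₂ = 624/1715 = 0.363848.
Pooled p̂ = (794+624)/(2000+1715) = 1418/3715 = 0.381696.
SE = √(p̂(1−p̂)(1/n₁+1/n₂)) = √(0.381696·0.618304·0.00108309) = √(0.000255614) = 0.015988.
z = (0.397000 − 0.363848)/0.015988 = 0.033152/0.015988 = 2.074.
p-value = 2·P(Z > 2.074) ≈ 0.0381.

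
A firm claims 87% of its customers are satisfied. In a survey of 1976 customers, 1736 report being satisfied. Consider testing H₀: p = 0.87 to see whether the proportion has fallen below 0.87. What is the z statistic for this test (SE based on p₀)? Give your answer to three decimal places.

p̂ = 1736/1976 ≈ 0.878543.
Standard error under H₀: √(0.87×0.13/1976) = 0.007566.
z = (0.878543 − 0.87)/0.007566 = 0.008543/0.007566 = 1.129.

z = 1.129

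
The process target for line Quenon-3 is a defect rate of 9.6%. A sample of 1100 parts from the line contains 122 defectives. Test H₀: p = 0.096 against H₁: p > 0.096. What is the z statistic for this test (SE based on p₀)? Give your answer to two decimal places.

p̂ = 122/1100 ≈ 0.11091.
Standard error under H₀: √(0.096×0.904/1100) = 0.00888.
z = (0.11091 − 0.096)/0.00888 = 0.01491/0.00888 = 1.68.
p-value = P(Z > 1.679) ≈ 0.0466.

z = 1.68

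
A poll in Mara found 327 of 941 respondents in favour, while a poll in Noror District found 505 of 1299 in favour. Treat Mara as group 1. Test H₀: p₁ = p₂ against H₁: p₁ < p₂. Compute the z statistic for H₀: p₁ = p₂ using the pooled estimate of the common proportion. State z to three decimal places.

p̂₁ = 327/941 ≈ 0.34750, p̂₂ = 505/1299 ≈ 0.38876.
Pooled p̂ = (327+505)/(941+1299) = 832/2240 = 0.37143.
SE = √(0.233469 × 0.00183252) = 0.02068.
z = (0.34750 − 0.38876)/0.02068 = -0.04126/0.02068 = -1.995.

z = -1.995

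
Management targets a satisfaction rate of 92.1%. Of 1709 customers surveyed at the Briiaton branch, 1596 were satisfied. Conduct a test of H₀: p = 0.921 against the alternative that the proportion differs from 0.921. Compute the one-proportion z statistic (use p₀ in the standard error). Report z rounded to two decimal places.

p̂ = 1596/1709 = 0.933879.
Standard error under H₀: √(0.921×0.079/1709) = 0.006525.
z = (0.933879 − 0.921)/0.006525 = 0.012879/0.006525 = 1.97.
Two-sided p-value ≈ 2·Φ(−1.974) = 0.0484.

z = 1.97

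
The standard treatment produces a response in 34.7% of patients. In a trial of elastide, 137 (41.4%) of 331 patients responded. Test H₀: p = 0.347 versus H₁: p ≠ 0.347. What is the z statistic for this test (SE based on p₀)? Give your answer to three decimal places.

z = 2.557

p̂ = 137/331 ≈ 0.41390.
Standard error under H₀: √(0.347×0.653/331) = 0.02616.
z = (0.41390 − 0.347)/0.02616 = 0.06690/0.02616 = 2.557.
p-value = 2·P(Z > 2.557) ≈ 0.0106.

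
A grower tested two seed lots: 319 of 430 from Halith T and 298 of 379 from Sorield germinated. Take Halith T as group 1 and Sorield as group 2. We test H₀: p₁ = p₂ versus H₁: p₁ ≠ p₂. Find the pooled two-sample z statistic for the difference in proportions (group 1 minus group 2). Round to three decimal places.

p̂₁ = 319/430 ≈ 0.74186, p̂₂ = 298/379 ≈ 0.78628.
Pooled p̂ = (319+298)/(430+379) = 617/809 = 0.76267.
SE = √(p̂(1−p̂)(1/n₁+1/n₂)) = √(0.76267·0.23733·0.0049641) = √(0.000898525) = 0.02998.
z = (0.74186 − 0.78628)/0.02998 = -0.04442/0.02998 = -1.482.

z = -1.482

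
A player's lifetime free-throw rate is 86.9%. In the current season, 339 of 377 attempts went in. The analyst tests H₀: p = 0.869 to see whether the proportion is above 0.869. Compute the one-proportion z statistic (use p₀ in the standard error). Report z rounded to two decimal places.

z = 1.74

p̂ = 339/377 = 0.8992.
Under H₀, SE = √(0.869·0.131/377) = √(0.00030196) = 0.0174.
z = (0.8992 − 0.869)/0.0174 = 0.0302/0.0174 = 1.74.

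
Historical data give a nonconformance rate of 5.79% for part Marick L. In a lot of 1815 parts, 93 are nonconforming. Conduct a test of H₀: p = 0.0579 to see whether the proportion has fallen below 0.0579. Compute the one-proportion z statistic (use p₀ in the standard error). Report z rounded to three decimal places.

z = -1.215

p̂ = 93/1815 = 0.05124.
Under H₀, SE = √(0.0579·0.9421/1815) = √(3.00538e-05) = 0.00548.
z = (0.05124 − 0.0579)/0.00548 = -0.00666/0.00548 = -1.215.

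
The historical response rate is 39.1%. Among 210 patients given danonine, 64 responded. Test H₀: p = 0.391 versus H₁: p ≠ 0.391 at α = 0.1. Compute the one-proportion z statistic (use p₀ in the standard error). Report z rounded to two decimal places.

z = -2.56

p̂ = 64/210 = 0.3048.
Standard error under H₀: √(0.391×0.609/210) = 0.0337.
z = (0.3048 − 0.391)/0.0337 = -0.0862/0.0337 = -2.56.
Two-sided p-value ≈ 2·Φ(−2.561) = 0.0104. With α = 0.1, reject H₀.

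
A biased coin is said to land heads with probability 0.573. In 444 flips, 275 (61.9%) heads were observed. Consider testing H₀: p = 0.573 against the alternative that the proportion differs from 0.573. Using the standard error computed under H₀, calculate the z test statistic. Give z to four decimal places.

z = 1.9753

p̂ = 275/444 = 0.619369.
SE = √(p₀(1−p₀)/n) = √(0.24467/444) = 0.023475.
z = (0.619369 − 0.573)/0.023475 = 0.046369/0.023475 = 1.9753.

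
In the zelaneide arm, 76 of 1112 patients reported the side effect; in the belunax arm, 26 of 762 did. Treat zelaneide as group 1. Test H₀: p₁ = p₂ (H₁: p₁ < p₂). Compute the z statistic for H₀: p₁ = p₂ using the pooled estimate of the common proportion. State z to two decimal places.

p̂₁ = 76/1112 = 0.06835, p̂₂ = 26/762 = 0.03412.
Pooled p̂ = (76+26)/(1112+762) = 102/1874 = 0.05443.
SE = √(0.0514665 × 0.00221162) = 0.01067.
z = (0.06835 − 0.03412)/0.01067 = 0.03423/0.01067 = 3.21.
p-value = P(Z < 3.208) ≈ 0.9993.

z = 3.21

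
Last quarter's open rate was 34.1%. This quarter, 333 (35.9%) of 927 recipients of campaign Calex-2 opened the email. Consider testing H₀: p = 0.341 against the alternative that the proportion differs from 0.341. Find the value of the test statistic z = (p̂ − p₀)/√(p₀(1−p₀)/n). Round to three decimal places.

p̂ = 333/927 = 0.35922.
Under H₀, SE = √(0.341·0.659/927) = √(0.000242415) = 0.01557.
z = (0.35922 − 0.341)/0.01557 = 0.01822/0.01557 = 1.170.

z = 1.170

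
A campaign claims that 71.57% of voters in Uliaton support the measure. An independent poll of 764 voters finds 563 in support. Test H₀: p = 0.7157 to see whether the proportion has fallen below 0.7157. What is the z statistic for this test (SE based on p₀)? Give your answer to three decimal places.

z = 1.300

p̂ = 563/764 = 0.73691.
SE = √(p₀(1−p₀)/n) = √(0.20347/764) = 0.01632.
z = (0.73691 − 0.7157)/0.01632 = 0.02121/0.01632 = 1.300.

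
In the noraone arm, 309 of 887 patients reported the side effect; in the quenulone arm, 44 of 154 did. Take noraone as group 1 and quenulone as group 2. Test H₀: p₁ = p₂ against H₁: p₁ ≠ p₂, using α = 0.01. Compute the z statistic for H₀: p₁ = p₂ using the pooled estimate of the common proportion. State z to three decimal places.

z = 1.516

p̂₁ = 309/887 ≈ 0.34837, p̂₂ = 44/154 ≈ 0.28571.
Pooled p̂ = (309+44)/(887+154) = 353/1041 = 0.33910.
SE = √(p̂(1−p̂)(1/n₁+1/n₂)) = √(0.33910·0.66090·0.0076209) = √(0.00170792) = 0.04133.
z = (0.34837 − 0.28571)/0.04133 = 0.06266/0.04133 = 1.516.
p-value = 2·P(Z > 1.516) ≈ 0.1295, so at α = 0.01 we fail to reject H₀.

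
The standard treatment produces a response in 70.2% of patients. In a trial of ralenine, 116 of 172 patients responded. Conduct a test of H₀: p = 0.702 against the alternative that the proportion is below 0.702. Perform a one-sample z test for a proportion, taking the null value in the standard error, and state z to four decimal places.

z = -0.7909

p̂ = 116/172 = 0.674419.
SE = √(p₀(1−p₀)/n) = √(0.2092/172) = 0.034875.
z = (0.674419 − 0.702)/0.034875 = -0.027581/0.034875 = -0.7909.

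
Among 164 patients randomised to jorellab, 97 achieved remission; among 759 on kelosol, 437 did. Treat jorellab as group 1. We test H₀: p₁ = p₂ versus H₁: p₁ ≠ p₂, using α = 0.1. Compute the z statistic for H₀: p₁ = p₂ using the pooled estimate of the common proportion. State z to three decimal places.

p̂₁ = 97/164 ≈ 0.59146, p̂₂ = 437/759 ≈ 0.57576.
Pooled p̂ = (97+437)/(164+759) = 534/923 = 0.57855.
SE = √(p̂(1−p̂)(1/n₁+1/n₂)) = √(0.57855·0.42145·0.00741508) = √(0.00180802) = 0.04252.
z = (0.59146 − 0.57576)/0.04252 = 0.01570/0.04252 = 0.369.
Two-sided p-value ≈ 2·Φ(−0.369) = 0.7119; since p > α = 0.1, fail to reject H₀.

z = 0.369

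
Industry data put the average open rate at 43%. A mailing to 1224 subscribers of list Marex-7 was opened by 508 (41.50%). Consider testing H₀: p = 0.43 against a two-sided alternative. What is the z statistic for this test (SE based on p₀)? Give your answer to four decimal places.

z = -1.0577

p̂ = 508/1224 = 0.415033.
SE = √(p₀(1−p₀)/n) = √(0.2451/1224) = 0.014151.
z = (0.415033 − 0.43)/0.014151 = -0.014967/0.014151 = -1.0577.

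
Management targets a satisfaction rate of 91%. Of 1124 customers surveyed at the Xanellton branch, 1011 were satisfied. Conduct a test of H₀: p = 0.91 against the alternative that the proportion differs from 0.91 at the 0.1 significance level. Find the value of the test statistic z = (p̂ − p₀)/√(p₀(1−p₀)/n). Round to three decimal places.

z = -1.234

p̂ = 1011/1124 = 0.899466.
Standard error under H₀: √(0.91×0.09/1124) = 0.008536.
z = (0.899466 − 0.91)/0.008536 = -0.010534/0.008536 = -1.234.
Two-sided p-value ≈ 2·Φ(−1.234) = 0.2172, so at α = 0.1 we fail to reject H₀.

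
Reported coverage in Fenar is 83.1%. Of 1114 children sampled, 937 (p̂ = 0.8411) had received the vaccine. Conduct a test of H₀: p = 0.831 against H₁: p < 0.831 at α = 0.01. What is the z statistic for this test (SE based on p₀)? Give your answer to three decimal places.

p̂ = 937/1114 ≈ 0.841113.
SE = √(p₀(1−p₀)/n) = √(0.14044/1114) = 0.011228.
z = (0.841113 − 0.831)/0.011228 = 0.010113/0.011228 = 0.901.
p-value = P(Z < 0.901) ≈ 0.8161. With α = 0.01, fail to reject H₀.

z = 0.901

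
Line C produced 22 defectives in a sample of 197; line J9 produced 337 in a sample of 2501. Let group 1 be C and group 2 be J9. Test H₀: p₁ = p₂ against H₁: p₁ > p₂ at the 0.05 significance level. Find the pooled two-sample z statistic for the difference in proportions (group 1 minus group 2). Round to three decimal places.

z = -0.918

p̂₁ = 22/197 = 0.11168, p̂₂ = 337/2501 = 0.13475.
Pooled p̂ = (22+337)/(197+2501) = 359/2698 = 0.13306.
SE = √(0.115356 × 0.00547598) = 0.02513.
z = (0.11168 − 0.13475)/0.02513 = -0.02307/0.02513 = -0.918.
p-value = P(Z > -0.918) ≈ 0.8207. With α = 0.05, fail to reject H₀.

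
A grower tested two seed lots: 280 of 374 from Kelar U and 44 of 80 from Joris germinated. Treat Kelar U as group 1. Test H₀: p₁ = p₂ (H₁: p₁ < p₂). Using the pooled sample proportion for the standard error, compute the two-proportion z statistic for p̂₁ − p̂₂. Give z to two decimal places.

z = 3.57

p̂₁ = 280/374 ≈ 0.7487, p̂₂ = 44/80 ≈ 0.5500.
Pooled p̂ = (280+44)/(374+80) = 324/454 = 0.7137.
SE = √(0.204351 × 0.0151738) = 0.0557.
z = (0.7487 − 0.5500)/0.0557 = 0.1987/0.0557 = 3.57.
p-value = P(Z < 3.568) ≈ 0.9998.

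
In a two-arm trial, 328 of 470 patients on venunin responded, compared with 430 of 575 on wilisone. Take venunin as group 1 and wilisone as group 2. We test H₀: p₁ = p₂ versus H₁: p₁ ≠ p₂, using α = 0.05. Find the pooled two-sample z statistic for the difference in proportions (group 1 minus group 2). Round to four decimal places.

z = -1.7998

p̂₁ = 328/470 ≈ 0.697872, p̂₂ = 430/575 ≈ 0.747826.
Pooled p̂ = (328+430)/(470+575) = 758/1045 = 0.725359.
SE = √(0.199213 × 0.00386679) = 0.027755.
z = (0.697872 − 0.747826)/0.027755 = -0.049954/0.027755 = -1.7998.
p-value = 2·P(Z > 1.800) ≈ 0.0719, so at α = 0.05 we fail to reject H₀.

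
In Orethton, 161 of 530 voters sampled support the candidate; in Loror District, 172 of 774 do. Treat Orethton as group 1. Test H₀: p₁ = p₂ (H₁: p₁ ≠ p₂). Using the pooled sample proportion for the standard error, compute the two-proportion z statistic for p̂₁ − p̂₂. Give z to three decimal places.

z = 3.317

p̂₁ = 161/530 = 0.303774, p̂₂ = 172/774 = 0.222222.
Pooled p̂ = (161+172)/(530+774) = 333/1304 = 0.255368.
SE = √(0.190155 × 0.00317878) = 0.024586.
z = (0.303774 − 0.222222)/0.024586 = 0.081552/0.024586 = 3.317.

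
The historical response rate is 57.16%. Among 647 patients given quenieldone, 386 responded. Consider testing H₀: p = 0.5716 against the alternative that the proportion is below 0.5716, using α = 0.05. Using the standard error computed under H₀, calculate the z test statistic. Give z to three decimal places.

z = 1.285

p̂ = 386/647 = 0.59660.
SE = √(p₀(1−p₀)/n) = √(0.24487/647) = 0.01945.
z = (0.59660 − 0.5716)/0.01945 = 0.02500/0.01945 = 1.285.
p-value = P(Z < 1.285) ≈ 0.9006; since p > α = 0.05, fail to reject H₀.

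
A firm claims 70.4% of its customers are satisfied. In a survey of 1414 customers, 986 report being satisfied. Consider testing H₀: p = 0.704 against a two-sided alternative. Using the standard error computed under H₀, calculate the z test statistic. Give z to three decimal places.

z = -0.551

p̂ = 986/1414 = 0.69731.
Under H₀, SE = √(0.704·0.296/1414) = √(0.000147372) = 0.01214.
z = (0.69731 − 0.704)/0.01214 = -0.00669/0.01214 = -0.551.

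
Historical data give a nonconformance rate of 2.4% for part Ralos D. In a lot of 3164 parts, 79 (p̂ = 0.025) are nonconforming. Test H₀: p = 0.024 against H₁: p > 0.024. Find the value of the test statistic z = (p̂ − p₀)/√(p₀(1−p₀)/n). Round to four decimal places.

z = 0.3559

p̂ = 79/3164 ≈ 0.0249684.
Under H₀, SE = √(0.024·0.976/3164) = √(7.40329e-06) = 0.0027209.
z = (0.0249684 − 0.024)/0.0027209 = 0.0009684/0.0027209 = 0.3559.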